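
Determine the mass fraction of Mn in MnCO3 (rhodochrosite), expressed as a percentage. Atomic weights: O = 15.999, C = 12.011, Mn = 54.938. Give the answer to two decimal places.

Molar mass of MnCO3: 1×54.938 + 1×12.011 + 3×15.999 = 114.946 g/mol.
Mass of Mn per formula unit: 1 × 54.938 = 54.938 g.
Weight fraction Mn = 54.938 / 114.946 = 0.4779.

47.79 weight percent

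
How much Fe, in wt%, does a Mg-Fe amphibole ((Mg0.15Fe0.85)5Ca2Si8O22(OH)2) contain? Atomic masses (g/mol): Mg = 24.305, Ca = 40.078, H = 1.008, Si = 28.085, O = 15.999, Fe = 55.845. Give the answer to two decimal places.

Formula mass = 0.75·24.305 + 4.25·55.845 + 2·40.078 + 8·28.085 + 24·15.999 + 2·1.008 = 946.398 g/mol, of which 237.341 g is Fe.
So Fe makes up 237.341/946.398 = 0.2508 of the mass, i.e. 25.08%.

25.08 wt%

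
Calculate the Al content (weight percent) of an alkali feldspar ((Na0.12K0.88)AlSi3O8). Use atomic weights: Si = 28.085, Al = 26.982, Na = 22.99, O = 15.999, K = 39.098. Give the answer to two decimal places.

9.76 weight percent

Formula mass = 0.12·22.99 + 0.88·39.098 + 1·26.982 + 3·28.085 + 8·15.999 = 276.394 g/mol, of which 26.982 g is Al.
So Al makes up 26.982/276.394 = 0.0976 of the mass, i.e. 9.76%.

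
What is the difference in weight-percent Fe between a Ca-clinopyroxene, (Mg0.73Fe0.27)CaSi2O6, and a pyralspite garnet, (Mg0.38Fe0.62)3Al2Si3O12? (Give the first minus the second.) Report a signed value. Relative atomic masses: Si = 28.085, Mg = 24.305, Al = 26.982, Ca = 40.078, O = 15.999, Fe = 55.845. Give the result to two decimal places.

-15.79 percentage points

First mineral: 15.078 g Fe in 225.063 g formula = 6.70 wt% Fe.
Second mineral: 103.872 g Fe in 461.786 g formula = 22.49 wt% Fe.
6.70% − 22.49% gives a difference of -15.79 percentage points.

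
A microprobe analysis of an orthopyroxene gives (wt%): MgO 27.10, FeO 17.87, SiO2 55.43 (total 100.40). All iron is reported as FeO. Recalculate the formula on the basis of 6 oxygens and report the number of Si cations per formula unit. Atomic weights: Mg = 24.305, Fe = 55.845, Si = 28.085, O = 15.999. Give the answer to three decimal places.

2.001 Si apfu

MgO: 27.10/40.304 = 0.67239 mol → 0.67239 mol Mg, 0.67239 mol O.
FeO: 17.87/71.844 = 0.24873 mol → 0.24873 mol Fe, 0.24873 mol O.
SiO2: 55.43/60.083 = 0.92256 mol → 0.92256 mol Si, 1.84512 mol O.
Total oxygen = 2.76624 mol. Normalization factor = 6/2.76624 = 2.16901.
Si per 6 O = 0.92256 × 2.16901 = 2.001.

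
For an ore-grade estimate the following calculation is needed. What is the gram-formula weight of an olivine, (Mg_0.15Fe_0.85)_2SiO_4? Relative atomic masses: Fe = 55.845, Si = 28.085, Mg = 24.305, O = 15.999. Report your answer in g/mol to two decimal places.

194.31 g/mol

M = 0.30*24.305 + 1.70*55.845 + 1*28.085 + 4*15.999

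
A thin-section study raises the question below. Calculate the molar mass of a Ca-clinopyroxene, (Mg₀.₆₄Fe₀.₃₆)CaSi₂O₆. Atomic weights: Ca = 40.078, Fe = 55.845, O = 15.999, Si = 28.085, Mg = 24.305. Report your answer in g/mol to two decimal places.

227.90 g/mol

M = 0.64(24.305) + 0.36(55.845) + 1(40.078) + 2(28.085) + 6(15.999)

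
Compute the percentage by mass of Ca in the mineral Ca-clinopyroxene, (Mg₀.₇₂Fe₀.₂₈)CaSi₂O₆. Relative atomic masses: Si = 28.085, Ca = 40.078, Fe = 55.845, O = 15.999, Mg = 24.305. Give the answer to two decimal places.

17.78 wt%

M((Mg₀.₇₂Fe₀.₂₈)CaSi₂O₆) = 225.378 g/mol.
Ca contributes 1 × 40.078 = 40.078 g per mole.
40.078/225.378 = 0.1778 → 17.78%.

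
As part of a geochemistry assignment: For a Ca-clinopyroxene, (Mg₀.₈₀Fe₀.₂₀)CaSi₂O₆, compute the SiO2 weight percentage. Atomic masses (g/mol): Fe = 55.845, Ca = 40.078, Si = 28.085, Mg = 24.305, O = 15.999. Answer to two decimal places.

53.92 wt%

Formula mass = 222.855 g/mol.
2 Si → 2.0000 mol SiO2 per formula unit; M(SiO2) = 60.083, so SiO2 mass = 120.166 g.
120.166/222.855 × 100 = 53.92 wt%.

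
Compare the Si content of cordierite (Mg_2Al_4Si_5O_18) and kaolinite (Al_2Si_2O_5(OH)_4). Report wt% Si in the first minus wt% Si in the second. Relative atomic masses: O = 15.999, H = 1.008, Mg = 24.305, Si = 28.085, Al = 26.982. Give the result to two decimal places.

2.25 percentage points

Si in Mg_2Al_4Si_5O_18: molar mass 584.945 g/mol; 5×28.085 = 140.425 g → 24.01 wt%.
Si in Al_2Si_2O_5(OH)_4: molar mass 258.157 g/mol; 2×28.085 = 56.170 g → 21.76 wt%.
Difference = 24.01 − 21.76 = 2.25 percentage points.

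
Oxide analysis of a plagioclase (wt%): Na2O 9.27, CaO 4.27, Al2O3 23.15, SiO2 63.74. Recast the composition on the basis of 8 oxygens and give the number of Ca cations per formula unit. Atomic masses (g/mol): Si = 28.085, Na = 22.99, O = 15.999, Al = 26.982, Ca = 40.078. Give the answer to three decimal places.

0.201 Ca apfu

9.27 wt% Na2O ÷ 61.979 g/mol = 0.14957 mol, giving 0.29914 Na and 0.14957 O.
4.27 wt% CaO ÷ 56.077 g/mol = 0.07615 mol, giving 0.07615 Ca and 0.07615 O.
23.15 wt% Al2O3 ÷ 101.961 g/mol = 0.22705 mol, giving 0.45410 Al and 0.68115 O.
63.74 wt% SiO2 ÷ 60.083 g/mol = 1.06087 mol, giving 1.06087 Si and 2.12174 O.
Oxygen sums to 3.02861; scaling by 8/3.02861 = 2.64148 puts the formula on 8 O.
Ca: 0.07615 × 2.64148 = 0.201 atoms per formula unit.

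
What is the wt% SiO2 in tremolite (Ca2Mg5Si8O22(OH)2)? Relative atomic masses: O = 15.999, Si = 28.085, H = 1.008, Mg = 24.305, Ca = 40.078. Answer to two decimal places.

Formula mass = 812.353 g/mol.
8 Si → 8.0000 mol SiO2 per formula unit; M(SiO2) = 60.083, so SiO2 mass = 480.664 g.
480.664/812.353 × 100 = 59.17 wt%.

59.17 wt%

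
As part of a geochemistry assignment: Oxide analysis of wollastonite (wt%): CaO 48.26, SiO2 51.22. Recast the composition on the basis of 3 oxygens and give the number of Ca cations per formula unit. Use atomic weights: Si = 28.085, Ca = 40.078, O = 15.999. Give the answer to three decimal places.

1.006 Ca apfu

CaO (M=56.077): mol = 0.86060; Ca = 0.86060, O = 0.86060.
SiO2 (M=60.083): mol = 0.85249; Si = 0.85249, O = 1.70498.
ΣO = 2.56558; factor = 3/ΣO = 1.16933.
Ca apfu = 0.86060 × 1.16933 = 1.006.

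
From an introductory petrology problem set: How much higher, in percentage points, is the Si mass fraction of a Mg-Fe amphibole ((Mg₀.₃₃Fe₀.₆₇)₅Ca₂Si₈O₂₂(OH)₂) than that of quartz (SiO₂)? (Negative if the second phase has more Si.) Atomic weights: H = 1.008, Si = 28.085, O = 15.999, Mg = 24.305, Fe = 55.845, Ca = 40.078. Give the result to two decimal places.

-22.27 percentage points

First mineral: 224.680 g Si in 918.012 g formula = 24.47 wt% Si.
Second mineral: 28.085 g Si in 60.083 g formula = 46.74 wt% Si.
24.47% − 46.74% gives a difference of -22.27 percentage points.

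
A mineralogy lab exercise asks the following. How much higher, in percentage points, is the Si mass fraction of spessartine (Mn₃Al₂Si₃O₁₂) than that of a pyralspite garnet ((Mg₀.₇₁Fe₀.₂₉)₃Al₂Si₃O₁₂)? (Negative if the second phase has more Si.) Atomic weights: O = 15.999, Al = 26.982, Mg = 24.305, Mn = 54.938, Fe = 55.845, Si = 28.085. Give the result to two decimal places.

-2.55 percentage points

M(Mn₃Al₂Si₃O₁₂) = 495.021 g/mol, so wt% Si = 84.255/495.021 × 100 = 17.02%.
M((Mg₀.₇₁Fe₀.₂₉)₃Al₂Si₃O₁₂) = 430.562 g/mol, so wt% Si = 84.255/430.562 × 100 = 19.57%.
17.02 − 19.57 = -2.55 pp.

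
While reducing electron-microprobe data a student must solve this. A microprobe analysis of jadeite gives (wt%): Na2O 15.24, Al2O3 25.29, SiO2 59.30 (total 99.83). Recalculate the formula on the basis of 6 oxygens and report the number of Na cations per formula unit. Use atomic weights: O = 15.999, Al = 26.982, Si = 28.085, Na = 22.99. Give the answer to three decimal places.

15.24 wt% Na2O ÷ 61.979 g/mol = 0.24589 mol, giving 0.49178 Na and 0.24589 O.
25.29 wt% Al2O3 ÷ 101.961 g/mol = 0.24804 mol, giving 0.49608 Al and 0.74412 O.
59.30 wt% SiO2 ÷ 60.083 g/mol = 0.98697 mol, giving 0.98697 Si and 1.97394 O.
Oxygen sums to 2.96395; scaling by 6/2.96395 = 2.02433 puts the formula on 6 O.
Na: 0.49178 × 2.02433 = 0.996 atoms per formula unit.

0.996 Na apfu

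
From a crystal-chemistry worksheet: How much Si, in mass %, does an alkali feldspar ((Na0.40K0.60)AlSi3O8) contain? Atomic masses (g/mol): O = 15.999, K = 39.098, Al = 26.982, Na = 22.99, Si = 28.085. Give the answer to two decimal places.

30.99 mass %

Molar mass of (Na0.40K0.60)AlSi3O8: 0.40·22.99 + 0.60·39.098 + 1·26.982 + 3·28.085 + 8·15.999 = 271.884 g/mol.
Mass of Si per formula unit: 3 × 28.085 = 84.255 g.
Weight fraction Si = 84.255 / 271.884 = 0.3099.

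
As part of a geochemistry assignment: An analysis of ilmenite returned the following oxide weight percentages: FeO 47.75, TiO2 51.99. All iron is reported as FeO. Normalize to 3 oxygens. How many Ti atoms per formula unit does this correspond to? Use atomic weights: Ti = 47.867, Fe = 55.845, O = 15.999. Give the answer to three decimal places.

FeO: 47.75/71.844 = 0.66463 mol → 0.66463 mol Fe, 0.66463 mol O.
TiO2: 51.99/79.865 = 0.65097 mol → 0.65097 mol Ti, 1.30194 mol O.
Total oxygen = 1.96657 mol. Normalization factor = 3/1.96657 = 1.52550.
Ti per 3 O = 0.65097 × 1.52550 = 0.993.

0.993 Ti apfu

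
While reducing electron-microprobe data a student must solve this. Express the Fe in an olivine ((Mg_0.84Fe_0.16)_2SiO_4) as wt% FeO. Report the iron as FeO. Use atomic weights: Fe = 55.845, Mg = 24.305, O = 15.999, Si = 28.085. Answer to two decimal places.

Formula mass = 150.784 g/mol.
0.32 Fe → 0.3200 mol FeO per formula unit; M(FeO) = 71.844, so FeO mass = 22.990 g.
22.990/150.784 × 100 = 15.25 wt%.

15.25 wt%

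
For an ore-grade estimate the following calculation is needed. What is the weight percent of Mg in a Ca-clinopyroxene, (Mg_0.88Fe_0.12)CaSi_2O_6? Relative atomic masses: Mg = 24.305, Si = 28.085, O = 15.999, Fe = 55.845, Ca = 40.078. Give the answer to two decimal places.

9.71 wt%

M((Mg_0.88Fe_0.12)CaSi_2O_6) = 220.332 g/mol.
Mg contributes 0.88 × 24.305 = 21.388 g per mole.
21.388/220.332 = 0.0971 → 9.71%.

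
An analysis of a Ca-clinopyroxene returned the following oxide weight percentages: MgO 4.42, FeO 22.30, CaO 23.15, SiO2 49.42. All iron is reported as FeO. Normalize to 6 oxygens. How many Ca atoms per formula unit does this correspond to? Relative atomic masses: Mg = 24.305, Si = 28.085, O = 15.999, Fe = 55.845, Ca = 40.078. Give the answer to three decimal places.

1.000 Ca apfu

MgO: 4.42/40.304 = 0.10967 mol → 0.10967 mol Mg, 0.10967 mol O.
FeO: 22.30/71.844 = 0.31039 mol → 0.31039 mol Fe, 0.31039 mol O.
CaO: 23.15/56.077 = 0.41283 mol → 0.41283 mol Ca, 0.41283 mol O.
SiO2: 49.42/60.083 = 0.82253 mol → 0.82253 mol Si, 1.64506 mol O.
Total oxygen = 2.47795 mol. Normalization factor = 6/2.47795 = 2.42136.
Ca per 6 O = 0.41283 × 2.42136 = 1.000.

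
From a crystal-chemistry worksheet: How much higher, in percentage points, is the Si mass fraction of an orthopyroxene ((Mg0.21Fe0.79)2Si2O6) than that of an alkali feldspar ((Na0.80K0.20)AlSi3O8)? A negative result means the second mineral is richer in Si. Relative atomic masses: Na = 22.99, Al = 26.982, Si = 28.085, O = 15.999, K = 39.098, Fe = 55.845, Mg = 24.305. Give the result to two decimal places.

Si in (Mg0.21Fe0.79)2Si2O6: molar mass 250.607 g/mol; 2×28.085 = 56.170 g → 22.41 wt%.
Si in (Na0.80K0.20)AlSi3O8: molar mass 265.441 g/mol; 3×28.085 = 84.255 g → 31.74 wt%.
Difference = 22.41 − 31.74 = -9.33 percentage points.

-9.33 percentage points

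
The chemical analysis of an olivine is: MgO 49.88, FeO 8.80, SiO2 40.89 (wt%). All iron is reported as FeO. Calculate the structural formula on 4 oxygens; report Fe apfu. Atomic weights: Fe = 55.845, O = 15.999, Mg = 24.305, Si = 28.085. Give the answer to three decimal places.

0.180 Fe apfu

49.88 wt% MgO ÷ 40.304 g/mol = 1.23759 mol, giving 1.23759 Mg and 1.23759 O.
8.80 wt% FeO ÷ 71.844 g/mol = 0.12249 mol, giving 0.12249 Fe and 0.12249 O.
40.89 wt% SiO2 ÷ 60.083 g/mol = 0.68056 mol, giving 0.68056 Si and 1.36112 O.
Oxygen sums to 2.72120; scaling by 4/2.72120 = 1.46994 puts the formula on 4 O.
Fe: 0.12249 × 1.46994 = 0.180 atoms per formula unit.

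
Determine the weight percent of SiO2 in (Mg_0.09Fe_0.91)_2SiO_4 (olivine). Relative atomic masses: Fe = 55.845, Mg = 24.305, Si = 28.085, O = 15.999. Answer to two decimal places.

30.33 wt%

M((Mg_0.09Fe_0.91)_2SiO_4) = 198.094 g/mol; M(SiO2) = 60.083 g/mol.
Moles SiO2 per formula unit = 1 Si ÷ 1 = 1.0000.
SiO2 fraction = (1.0000 × 60.083) / 198.094 = 60.083/198.094 = 0.3033.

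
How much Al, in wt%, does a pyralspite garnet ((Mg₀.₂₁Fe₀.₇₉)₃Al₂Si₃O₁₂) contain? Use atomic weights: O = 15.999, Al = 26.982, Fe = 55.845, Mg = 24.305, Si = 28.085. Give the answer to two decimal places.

M((Mg₀.₂₁Fe₀.₇₉)₃Al₂Si₃O₁₂) = 477.872 g/mol.
Al contributes 2 × 26.982 = 53.964 g per mole.
53.964/477.872 = 0.1129 → 11.29%.

11.29 wt%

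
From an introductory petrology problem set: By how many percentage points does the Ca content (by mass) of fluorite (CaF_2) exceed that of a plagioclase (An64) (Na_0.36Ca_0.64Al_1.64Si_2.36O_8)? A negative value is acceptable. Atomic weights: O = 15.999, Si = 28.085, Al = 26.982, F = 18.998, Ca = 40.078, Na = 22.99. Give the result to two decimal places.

Ca in CaF_2: molar mass 78.074 g/mol; 1×40.078 = 40.078 g → 51.33 wt%.
Ca in Na_0.36Ca_0.64Al_1.64Si_2.36O_8: molar mass 272.449 g/mol; 0.64×40.078 = 25.650 g → 9.41 wt%.
Difference = 51.33 − 9.41 = 41.92 percentage points.

41.92 percentage points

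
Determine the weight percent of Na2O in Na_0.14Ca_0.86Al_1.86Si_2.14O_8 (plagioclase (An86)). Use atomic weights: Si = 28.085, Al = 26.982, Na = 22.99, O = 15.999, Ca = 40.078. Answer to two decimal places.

1.57 wt%

Molar mass of Na_0.14Ca_0.86Al_1.86Si_2.14O_8 = 0.14·22.99 + 0.86·40.078 + 1.86·26.982 + 2.14·28.085 + 8·15.999 = 275.966 g/mol.
Each formula unit contains 0.14 Na, equivalent to 0.14/2 = 0.0700 mol Na2O.
M(Na2O) = 2×22.99 + 1×15.999 = 61.979 g/mol.
Mass of Na2O per formula unit = 0.0700 × 61.979 = 4.339 g.
Na2O wt% = 4.339 / 275.966 × 100 = 1.57%.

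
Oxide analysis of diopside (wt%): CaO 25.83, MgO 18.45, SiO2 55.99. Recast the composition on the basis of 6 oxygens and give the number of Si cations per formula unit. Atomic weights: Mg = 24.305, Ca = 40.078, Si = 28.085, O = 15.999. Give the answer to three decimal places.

25.83 wt% CaO ÷ 56.077 g/mol = 0.46062 mol, giving 0.46062 Ca and 0.46062 O.
18.45 wt% MgO ÷ 40.304 g/mol = 0.45777 mol, giving 0.45777 Mg and 0.45777 O.
55.99 wt% SiO2 ÷ 60.083 g/mol = 0.93188 mol, giving 0.93188 Si and 1.86376 O.
Oxygen sums to 2.78215; scaling by 6/2.78215 = 2.15661 puts the formula on 6 O.
Si: 0.93188 × 2.15661 = 2.010 atoms per formula unit.

2.010 Si apfu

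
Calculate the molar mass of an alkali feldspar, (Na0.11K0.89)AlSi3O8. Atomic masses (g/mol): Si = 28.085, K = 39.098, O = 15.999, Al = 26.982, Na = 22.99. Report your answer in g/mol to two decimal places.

Na: 0.11 × 22.99 = 2.5289
K: 0.89 × 39.098 = 34.7972
Al: 1 × 26.982 = 26.9820
Si: 3 × 28.085 = 84.2550
O: 8 × 15.999 = 127.9920
Summing the contributions gives the formula mass.

276.56 g/mol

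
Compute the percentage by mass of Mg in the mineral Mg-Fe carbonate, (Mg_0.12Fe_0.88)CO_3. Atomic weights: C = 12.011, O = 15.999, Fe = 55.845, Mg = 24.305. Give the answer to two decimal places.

Formula mass = 0.12*24.305 + 0.88*55.845 + 1*12.011 + 3*15.999 = 112.068 g/mol, of which 2.917 g is Mg.
So Mg makes up 2.917/112.068 = 0.0260 of the mass, i.e. 2.60%.

2.60 weight percent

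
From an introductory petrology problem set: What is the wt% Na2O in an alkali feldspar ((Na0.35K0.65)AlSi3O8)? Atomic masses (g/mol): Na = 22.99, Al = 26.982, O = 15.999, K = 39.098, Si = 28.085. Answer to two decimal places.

M((Na0.35K0.65)AlSi3O8) = 272.689 g/mol; M(Na2O) = 61.979 g/mol.
Moles Na2O per formula unit = 0.35 Na ÷ 2 = 0.1750.
Na2O fraction = (0.1750 × 61.979) / 272.689 = 10.846/272.689 = 0.0398.

3.98 wt%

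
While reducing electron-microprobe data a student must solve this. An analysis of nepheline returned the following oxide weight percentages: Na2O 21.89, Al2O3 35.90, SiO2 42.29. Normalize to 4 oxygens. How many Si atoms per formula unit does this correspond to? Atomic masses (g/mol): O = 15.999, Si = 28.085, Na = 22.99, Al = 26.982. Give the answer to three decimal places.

Na2O (M=61.979): mol = 0.35318; Na = 0.70636, O = 0.35318.
Al2O3 (M=101.961): mol = 0.35210; Al = 0.70420, O = 1.05630.
SiO2 (M=60.083): mol = 0.70386; Si = 0.70386, O = 1.40772.
ΣO = 2.81720; factor = 4/ΣO = 1.41985.
Si apfu = 0.70386 × 1.41985 = 0.999.

0.999 Si apfu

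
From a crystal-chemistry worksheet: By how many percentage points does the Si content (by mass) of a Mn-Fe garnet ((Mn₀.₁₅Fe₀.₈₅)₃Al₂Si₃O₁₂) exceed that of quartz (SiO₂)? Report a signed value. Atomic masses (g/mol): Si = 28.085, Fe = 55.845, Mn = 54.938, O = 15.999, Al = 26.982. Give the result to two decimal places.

-29.80 percentage points

First mineral: 84.255 g Si in 497.334 g formula = 16.94 wt% Si.
Second mineral: 28.085 g Si in 60.083 g formula = 46.74 wt% Si.
16.94% − 46.74% gives a difference of -29.80 percentage points.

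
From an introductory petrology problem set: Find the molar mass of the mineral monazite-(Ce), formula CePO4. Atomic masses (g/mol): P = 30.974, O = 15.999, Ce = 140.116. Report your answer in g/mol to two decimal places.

The formula mass is the sum 1·140.116 + 1·30.974 + 4·15.999.

235.09 g/mol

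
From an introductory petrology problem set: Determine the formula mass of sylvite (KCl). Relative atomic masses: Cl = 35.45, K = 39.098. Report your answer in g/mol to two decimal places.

M = 1(39.098) + 1(35.45)

74.55 g/mol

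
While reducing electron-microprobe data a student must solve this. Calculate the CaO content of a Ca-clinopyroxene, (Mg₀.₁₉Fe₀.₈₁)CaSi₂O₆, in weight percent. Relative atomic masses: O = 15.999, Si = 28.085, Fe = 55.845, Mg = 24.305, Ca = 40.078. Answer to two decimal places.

M((Mg₀.₁₉Fe₀.₈₁)CaSi₂O₆) = 242.094 g/mol; M(CaO) = 56.077 g/mol.
Moles CaO per formula unit = 1 Ca ÷ 1 = 1.0000.
CaO fraction = (1.0000 × 56.077) / 242.094 = 56.077/242.094 = 0.2316.

23.16 wt%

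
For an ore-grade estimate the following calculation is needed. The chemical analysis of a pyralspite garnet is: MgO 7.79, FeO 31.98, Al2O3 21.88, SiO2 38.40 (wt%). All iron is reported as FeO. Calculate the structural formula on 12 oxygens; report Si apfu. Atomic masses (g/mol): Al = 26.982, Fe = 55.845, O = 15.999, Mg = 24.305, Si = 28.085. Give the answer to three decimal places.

2.995 Si apfu

MgO (M=40.304): mol = 0.19328; Mg = 0.19328, O = 0.19328.
FeO (M=71.844): mol = 0.44513; Fe = 0.44513, O = 0.44513.
Al2O3 (M=101.961): mol = 0.21459; Al = 0.42918, O = 0.64377.
SiO2 (M=60.083): mol = 0.63912; Si = 0.63912, O = 1.27824.
ΣO = 2.56042; factor = 12/ΣO = 4.68673.
Si apfu = 0.63912 × 4.68673 = 2.995.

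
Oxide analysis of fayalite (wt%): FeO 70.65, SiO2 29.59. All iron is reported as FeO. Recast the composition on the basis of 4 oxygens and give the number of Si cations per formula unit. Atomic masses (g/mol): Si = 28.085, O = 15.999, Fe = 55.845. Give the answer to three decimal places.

1.001 Si apfu

70.65 wt% FeO ÷ 71.844 g/mol = 0.98338 mol, giving 0.98338 Fe and 0.98338 O.
29.59 wt% SiO2 ÷ 60.083 g/mol = 0.49249 mol, giving 0.49249 Si and 0.98498 O.
Oxygen sums to 1.96836; scaling by 4/1.96836 = 2.03215 puts the formula on 4 O.
Si: 0.49249 × 2.03215 = 1.001 atoms per formula unit.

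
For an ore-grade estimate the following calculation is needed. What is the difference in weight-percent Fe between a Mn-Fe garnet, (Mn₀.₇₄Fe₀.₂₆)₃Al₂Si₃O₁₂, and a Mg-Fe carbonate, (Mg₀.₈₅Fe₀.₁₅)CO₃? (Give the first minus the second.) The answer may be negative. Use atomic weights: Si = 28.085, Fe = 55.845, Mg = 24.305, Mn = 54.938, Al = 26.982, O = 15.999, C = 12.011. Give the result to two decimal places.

-0.62 percentage points

First mineral: 43.559 g Fe in 495.728 g formula = 8.79 wt% Fe.
Second mineral: 8.377 g Fe in 89.044 g formula = 9.41 wt% Fe.
8.79% − 9.41% gives a difference of -0.62 percentage points.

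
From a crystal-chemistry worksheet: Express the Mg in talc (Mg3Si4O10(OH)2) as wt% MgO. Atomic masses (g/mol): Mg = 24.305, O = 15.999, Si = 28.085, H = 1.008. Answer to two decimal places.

M(Mg3Si4O10(OH)2) = 379.259 g/mol; M(MgO) = 40.304 g/mol.
Moles MgO per formula unit = 3 Mg ÷ 1 = 3.0000.
MgO fraction = (3.0000 × 40.304) / 379.259 = 120.912/379.259 = 0.3188.

31.88 wt%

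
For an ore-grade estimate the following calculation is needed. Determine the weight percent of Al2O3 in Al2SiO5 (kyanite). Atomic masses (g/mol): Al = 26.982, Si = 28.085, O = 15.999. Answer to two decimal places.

62.92 wt%

Molar mass of Al2SiO5 = 2*26.982 + 1*28.085 + 5*15.999 = 162.044 g/mol.
Each formula unit contains 2 Al, equivalent to 2/2 = 1.0000 mol Al2O3.
M(Al2O3) = 2×26.982 + 3×15.999 = 101.961 g/mol.
Mass of Al2O3 per formula unit = 1.0000 × 101.961 = 101.961 g.
Al2O3 wt% = 101.961 / 162.044 × 100 = 62.92%.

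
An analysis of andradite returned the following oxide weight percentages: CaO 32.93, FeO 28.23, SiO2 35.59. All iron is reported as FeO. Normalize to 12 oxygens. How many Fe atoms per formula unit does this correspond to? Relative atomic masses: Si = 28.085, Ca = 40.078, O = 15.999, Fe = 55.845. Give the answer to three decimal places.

2.178 Fe apfu

CaO: 32.93/56.077 = 0.58723 mol → 0.58723 mol Ca, 0.58723 mol O.
FeO: 28.23/71.844 = 0.39293 mol → 0.39293 mol Fe, 0.39293 mol O.
SiO2: 35.59/60.083 = 0.59235 mol → 0.59235 mol Si, 1.18470 mol O.
Total oxygen = 2.16486 mol. Normalization factor = 12/2.16486 = 5.54308.
Fe per 12 O = 0.39293 × 5.54308 = 2.178.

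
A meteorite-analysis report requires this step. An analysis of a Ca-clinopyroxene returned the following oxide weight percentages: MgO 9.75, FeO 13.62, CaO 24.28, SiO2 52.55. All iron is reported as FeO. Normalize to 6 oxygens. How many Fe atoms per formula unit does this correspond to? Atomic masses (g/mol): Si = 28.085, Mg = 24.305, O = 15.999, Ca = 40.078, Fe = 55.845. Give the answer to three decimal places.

0.435 Fe apfu

9.75 wt% MgO ÷ 40.304 g/mol = 0.24191 mol, giving 0.24191 Mg and 0.24191 O.
13.62 wt% FeO ÷ 71.844 g/mol = 0.18958 mol, giving 0.18958 Fe and 0.18958 O.
24.28 wt% CaO ÷ 56.077 g/mol = 0.43298 mol, giving 0.43298 Ca and 0.43298 O.
52.55 wt% SiO2 ÷ 60.083 g/mol = 0.87462 mol, giving 0.87462 Si and 1.74924 O.
Oxygen sums to 2.61371; scaling by 6/2.61371 = 2.29559 puts the formula on 6 O.
Fe: 0.18958 × 2.29559 = 0.435 atoms per formula unit.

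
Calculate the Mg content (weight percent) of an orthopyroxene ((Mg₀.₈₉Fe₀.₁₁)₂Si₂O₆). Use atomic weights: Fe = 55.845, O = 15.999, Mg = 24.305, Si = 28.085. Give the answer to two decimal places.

M((Mg₀.₈₉Fe₀.₁₁)₂Si₂O₆) = 207.713 g/mol.
Mg contributes 1.78 × 24.305 = 43.263 g per mole.
43.263/207.713 = 0.2083 → 20.83%.

20.83 weight percent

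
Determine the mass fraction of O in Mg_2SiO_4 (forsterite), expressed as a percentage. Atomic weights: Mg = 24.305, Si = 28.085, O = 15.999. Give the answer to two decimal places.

Molar mass of Mg_2SiO_4: 2×24.305 + 1×28.085 + 4×15.999 = 140.691 g/mol.
Mass of O per formula unit: 4 × 15.999 = 63.996 g.
Weight fraction O = 63.996 / 140.691 = 0.4549.

45.49 mass %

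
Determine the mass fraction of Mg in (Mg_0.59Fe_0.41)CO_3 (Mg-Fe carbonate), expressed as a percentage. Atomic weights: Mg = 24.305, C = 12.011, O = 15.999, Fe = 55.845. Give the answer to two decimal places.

14.75 wt%

Molar mass of (Mg_0.59Fe_0.41)CO_3: 0.59·24.305 + 0.41·55.845 + 1·12.011 + 3·15.999 = 97.244 g/mol.
Mass of Mg per formula unit: 0.59 × 24.305 = 14.340 g.
Weight fraction Mg = 14.340 / 97.244 = 0.1475.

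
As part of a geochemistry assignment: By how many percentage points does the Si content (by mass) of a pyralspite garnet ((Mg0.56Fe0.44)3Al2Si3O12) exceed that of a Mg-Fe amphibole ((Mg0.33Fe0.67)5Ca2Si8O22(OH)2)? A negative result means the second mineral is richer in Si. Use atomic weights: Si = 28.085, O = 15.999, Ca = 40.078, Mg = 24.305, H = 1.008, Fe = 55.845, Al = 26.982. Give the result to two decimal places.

M((Mg0.56Fe0.44)3Al2Si3O12) = 444.755 g/mol, so wt% Si = 84.255/444.755 × 100 = 18.94%.
M((Mg0.33Fe0.67)5Ca2Si8O22(OH)2) = 918.012 g/mol, so wt% Si = 224.680/918.012 × 100 = 24.47%.
18.94 − 24.47 = -5.53 pp.

-5.53 percentage points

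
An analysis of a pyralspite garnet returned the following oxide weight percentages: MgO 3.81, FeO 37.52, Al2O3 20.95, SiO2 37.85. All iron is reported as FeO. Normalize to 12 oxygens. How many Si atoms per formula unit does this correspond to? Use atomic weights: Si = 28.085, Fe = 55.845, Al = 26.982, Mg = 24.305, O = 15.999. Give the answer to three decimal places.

MgO (M=40.304): mol = 0.09453; Mg = 0.09453, O = 0.09453.
FeO (M=71.844): mol = 0.52224; Fe = 0.52224, O = 0.52224.
Al2O3 (M=101.961): mol = 0.20547; Al = 0.41094, O = 0.61641.
SiO2 (M=60.083): mol = 0.62996; Si = 0.62996, O = 1.25992.
ΣO = 2.49310; factor = 12/ΣO = 4.81328.
Si apfu = 0.62996 × 4.81328 = 3.032.

3.032 Si apfu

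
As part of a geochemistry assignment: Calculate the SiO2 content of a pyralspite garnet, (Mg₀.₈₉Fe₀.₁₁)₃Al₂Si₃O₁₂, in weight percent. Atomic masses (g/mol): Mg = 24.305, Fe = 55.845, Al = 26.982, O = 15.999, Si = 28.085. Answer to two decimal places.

43.59 wt%

Molar mass of (Mg₀.₈₉Fe₀.₁₁)₃Al₂Si₃O₁₂ = 2.67·24.305 + 0.33·55.845 + 2·26.982 + 3·28.085 + 12·15.999 = 413.530 g/mol.
Each formula unit contains 3 Si, equivalent to 3/1 = 3.0000 mol SiO2.
M(SiO2) = 1×28.085 + 2×15.999 = 60.083 g/mol.
Mass of SiO2 per formula unit = 3.0000 × 60.083 = 180.249 g.
SiO2 wt% = 180.249 / 413.530 × 100 = 43.59%.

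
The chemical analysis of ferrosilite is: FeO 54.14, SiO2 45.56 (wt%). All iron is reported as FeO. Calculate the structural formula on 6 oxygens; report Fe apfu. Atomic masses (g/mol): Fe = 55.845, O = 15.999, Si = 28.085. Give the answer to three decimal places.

1.992 Fe apfu

54.14 wt% FeO ÷ 71.844 g/mol = 0.75358 mol, giving 0.75358 Fe and 0.75358 O.
45.56 wt% SiO2 ÷ 60.083 g/mol = 0.75828 mol, giving 0.75828 Si and 1.51656 O.
Oxygen sums to 2.27014; scaling by 6/2.27014 = 2.64301 puts the formula on 6 O.
Fe: 0.75358 × 2.64301 = 1.992 atoms per formula unit.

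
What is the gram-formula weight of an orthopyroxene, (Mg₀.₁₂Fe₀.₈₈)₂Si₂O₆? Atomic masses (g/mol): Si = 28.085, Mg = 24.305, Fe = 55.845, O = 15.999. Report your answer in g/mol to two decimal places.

256.28 g/mol

M = 0.24·24.305 + 1.76·55.845 + 2·28.085 + 6·15.999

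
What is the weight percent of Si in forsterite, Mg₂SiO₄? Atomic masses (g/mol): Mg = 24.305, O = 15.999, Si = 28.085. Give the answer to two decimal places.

Molar mass of Mg₂SiO₄: 2×24.305 + 1×28.085 + 4×15.999 = 140.691 g/mol.
Mass of Si per formula unit: 1 × 28.085 = 28.085 g.
Weight fraction Si = 28.085 / 140.691 = 0.1996.

19.96 mass %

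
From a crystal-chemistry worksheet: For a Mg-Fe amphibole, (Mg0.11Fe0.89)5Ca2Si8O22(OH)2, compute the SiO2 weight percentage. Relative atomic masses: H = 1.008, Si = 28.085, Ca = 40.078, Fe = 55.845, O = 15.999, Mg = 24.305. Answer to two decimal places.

50.45 wt%

Molar mass of (Mg0.11Fe0.89)5Ca2Si8O22(OH)2 = 0.55*24.305 + 4.45*55.845 + 2*40.078 + 8*28.085 + 24*15.999 + 2*1.008 = 952.706 g/mol.
Each formula unit contains 8 Si, equivalent to 8/1 = 8.0000 mol SiO2.
M(SiO2) = 1×28.085 + 2×15.999 = 60.083 g/mol.
Mass of SiO2 per formula unit = 8.0000 × 60.083 = 480.664 g.
SiO2 wt% = 480.664 / 952.706 × 100 = 50.45%.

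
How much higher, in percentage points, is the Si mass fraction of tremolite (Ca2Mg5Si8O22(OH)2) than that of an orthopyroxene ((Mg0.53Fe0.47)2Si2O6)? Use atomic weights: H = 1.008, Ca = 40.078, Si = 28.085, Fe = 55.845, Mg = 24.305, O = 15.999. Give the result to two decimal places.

First mineral: 224.680 g Si in 812.353 g formula = 27.66 wt% Si.
Second mineral: 56.170 g Si in 230.422 g formula = 24.38 wt% Si.
27.66% − 24.38% gives a difference of 3.28 percentage points.

3.28 percentage points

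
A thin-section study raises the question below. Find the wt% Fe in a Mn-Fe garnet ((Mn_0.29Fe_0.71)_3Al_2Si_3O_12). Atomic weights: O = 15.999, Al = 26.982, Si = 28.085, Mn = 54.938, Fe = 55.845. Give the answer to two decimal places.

M((Mn_0.29Fe_0.71)_3Al_2Si_3O_12) = 496.953 g/mol.
Fe contributes 2.13 × 55.845 = 118.950 g per mole.
118.950/496.953 = 0.2394 → 23.94%.

23.94 mass %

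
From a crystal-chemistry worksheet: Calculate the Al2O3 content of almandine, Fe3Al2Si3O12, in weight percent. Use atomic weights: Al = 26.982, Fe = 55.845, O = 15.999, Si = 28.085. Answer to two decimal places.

20.48 wt%

Formula mass = 497.742 g/mol.
2 Al → 1.0000 mol Al2O3 per formula unit; M(Al2O3) = 101.961, so Al2O3 mass = 101.961 g.
101.961/497.742 × 100 = 20.48 wt%.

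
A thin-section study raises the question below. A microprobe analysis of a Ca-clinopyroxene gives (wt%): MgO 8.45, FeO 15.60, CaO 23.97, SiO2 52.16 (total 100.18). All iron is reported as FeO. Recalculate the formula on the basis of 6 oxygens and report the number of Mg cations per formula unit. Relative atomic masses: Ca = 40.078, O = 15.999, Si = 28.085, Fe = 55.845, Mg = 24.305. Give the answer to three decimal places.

MgO: 8.45/40.304 = 0.20966 mol → 0.20966 mol Mg, 0.20966 mol O.
FeO: 15.60/71.844 = 0.21714 mol → 0.21714 mol Fe, 0.21714 mol O.
CaO: 23.97/56.077 = 0.42745 mol → 0.42745 mol Ca, 0.42745 mol O.
SiO2: 52.16/60.083 = 0.86813 mol → 0.86813 mol Si, 1.73626 mol O.
Total oxygen = 2.59051 mol. Normalization factor = 6/2.59051 = 2.31615.
Mg per 6 O = 0.20966 × 2.31615 = 0.486.

0.486 Mg apfu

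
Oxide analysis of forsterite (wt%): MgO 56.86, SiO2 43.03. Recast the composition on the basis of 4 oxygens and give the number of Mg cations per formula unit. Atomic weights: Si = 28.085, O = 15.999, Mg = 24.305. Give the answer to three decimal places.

1.985 Mg apfu

MgO: 56.86/40.304 = 1.41078 mol → 1.41078 mol Mg, 1.41078 mol O.
SiO2: 43.03/60.083 = 0.71618 mol → 0.71618 mol Si, 1.43236 mol O.
Total oxygen = 2.84314 mol. Normalization factor = 4/2.84314 = 1.40690.
Mg per 4 O = 1.41078 × 1.40690 = 1.985.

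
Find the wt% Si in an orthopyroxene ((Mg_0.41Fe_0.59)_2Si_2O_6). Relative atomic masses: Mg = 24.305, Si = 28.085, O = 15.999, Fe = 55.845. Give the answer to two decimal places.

Molar mass of (Mg_0.41Fe_0.59)_2Si_2O_6: 0.82×24.305 + 1.18×55.845 + 2×28.085 + 6×15.999 = 237.991 g/mol.
Mass of Si per formula unit: 2 × 28.085 = 56.170 g.
Weight fraction Si = 56.170 / 237.991 = 0.2360.

23.60 wt%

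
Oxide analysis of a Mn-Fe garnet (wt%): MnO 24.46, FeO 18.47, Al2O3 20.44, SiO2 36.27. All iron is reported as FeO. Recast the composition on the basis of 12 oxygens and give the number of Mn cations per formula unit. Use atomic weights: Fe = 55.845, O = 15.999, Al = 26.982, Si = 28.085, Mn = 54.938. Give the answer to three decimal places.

MnO: 24.46/70.937 = 0.34481 mol → 0.34481 mol Mn, 0.34481 mol O.
FeO: 18.47/71.844 = 0.25708 mol → 0.25708 mol Fe, 0.25708 mol O.
Al2O3: 20.44/101.961 = 0.20047 mol → 0.40094 mol Al, 0.60141 mol O.
SiO2: 36.27/60.083 = 0.60366 mol → 0.60366 mol Si, 1.20732 mol O.
Total oxygen = 2.41062 mol. Normalization factor = 12/2.41062 = 4.97797.
Mn per 12 O = 0.34481 × 4.97797 = 1.716.

1.716 Mn apfu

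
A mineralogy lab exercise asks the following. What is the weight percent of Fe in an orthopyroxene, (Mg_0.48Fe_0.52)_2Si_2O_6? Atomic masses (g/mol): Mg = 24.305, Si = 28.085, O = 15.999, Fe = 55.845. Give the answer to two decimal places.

24.87 wt%

Formula mass = 0.96×24.305 + 1.04×55.845 + 2×28.085 + 6×15.999 = 233.576 g/mol, of which 58.079 g is Fe.
So Fe makes up 58.079/233.576 = 0.2487 of the mass, i.e. 24.87%.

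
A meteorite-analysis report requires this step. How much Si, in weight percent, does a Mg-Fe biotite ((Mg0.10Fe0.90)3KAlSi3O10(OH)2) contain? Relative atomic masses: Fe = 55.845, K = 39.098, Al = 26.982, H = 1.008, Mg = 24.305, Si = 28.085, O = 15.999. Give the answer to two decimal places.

16.77 weight percent

Molar mass of (Mg0.10Fe0.90)3KAlSi3O10(OH)2: 0.30*24.305 + 2.70*55.845 + 1*39.098 + 1*26.982 + 3*28.085 + 12*15.999 + 2*1.008 = 502.412 g/mol.
Mass of Si per formula unit: 3 × 28.085 = 84.255 g.
Weight fraction Si = 84.255 / 502.412 = 0.1677.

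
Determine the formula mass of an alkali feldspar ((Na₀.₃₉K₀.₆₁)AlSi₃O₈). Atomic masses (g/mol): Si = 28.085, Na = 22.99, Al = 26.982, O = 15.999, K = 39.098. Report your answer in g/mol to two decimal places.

272.04 g/mol

Na: 0.39 × 22.99 = 8.9661
K: 0.61 × 39.098 = 23.8498
Al: 1 × 26.982 = 26.9820
Si: 3 × 28.085 = 84.2550
O: 8 × 15.999 = 127.9920
Summing the contributions gives the formula mass.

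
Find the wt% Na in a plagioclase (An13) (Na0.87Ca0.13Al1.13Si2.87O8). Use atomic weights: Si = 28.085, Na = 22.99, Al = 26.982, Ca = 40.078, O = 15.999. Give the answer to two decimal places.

M(Na0.87Ca0.13Al1.13Si2.87O8) = 264.297 g/mol.
Na contributes 0.87 × 22.99 = 20.001 g per mole.
20.001/264.297 = 0.0757 → 7.57%.

7.57 mass %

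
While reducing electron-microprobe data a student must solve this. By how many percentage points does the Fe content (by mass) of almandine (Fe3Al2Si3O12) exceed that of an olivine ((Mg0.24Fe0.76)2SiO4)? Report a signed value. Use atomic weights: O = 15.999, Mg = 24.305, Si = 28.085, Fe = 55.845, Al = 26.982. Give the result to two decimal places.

M(Fe3Al2Si3O12) = 497.742 g/mol, so wt% Fe = 167.535/497.742 × 100 = 33.66%.
M((Mg0.24Fe0.76)2SiO4) = 188.632 g/mol, so wt% Fe = 84.884/188.632 × 100 = 45.00%.
33.66 − 45.00 = -11.34 pp.

-11.34 percentage points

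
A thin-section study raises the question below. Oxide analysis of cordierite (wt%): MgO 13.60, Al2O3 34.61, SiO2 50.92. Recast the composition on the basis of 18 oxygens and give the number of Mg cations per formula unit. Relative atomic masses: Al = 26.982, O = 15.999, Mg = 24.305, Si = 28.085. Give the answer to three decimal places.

MgO: 13.60/40.304 = 0.33744 mol → 0.33744 mol Mg, 0.33744 mol O.
Al2O3: 34.61/101.961 = 0.33944 mol → 0.67888 mol Al, 1.01832 mol O.
SiO2: 50.92/60.083 = 0.84749 mol → 0.84749 mol Si, 1.69498 mol O.
Total oxygen = 3.05074 mol. Normalization factor = 18/3.05074 = 5.90021.
Mg per 18 O = 0.33744 × 5.90021 = 1.991.

1.991 Mg apfu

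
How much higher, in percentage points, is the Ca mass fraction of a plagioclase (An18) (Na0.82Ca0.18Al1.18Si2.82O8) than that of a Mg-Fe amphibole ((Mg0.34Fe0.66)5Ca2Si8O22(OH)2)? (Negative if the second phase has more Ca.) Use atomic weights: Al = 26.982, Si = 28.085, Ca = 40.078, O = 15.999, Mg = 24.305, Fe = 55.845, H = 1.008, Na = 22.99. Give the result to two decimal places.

M(Na0.82Ca0.18Al1.18Si2.82O8) = 265.096 g/mol, so wt% Ca = 7.214/265.096 × 100 = 2.72%.
M((Mg0.34Fe0.66)5Ca2Si8O22(OH)2) = 916.435 g/mol, so wt% Ca = 80.156/916.435 × 100 = 8.75%.
2.72 − 8.75 = -6.03 pp.

-6.03 percentage points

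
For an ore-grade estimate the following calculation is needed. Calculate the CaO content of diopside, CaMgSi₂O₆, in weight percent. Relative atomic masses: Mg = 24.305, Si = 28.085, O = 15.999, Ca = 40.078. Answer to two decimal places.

25.90 wt%

Molar mass of CaMgSi₂O₆ = 1·40.078 + 1·24.305 + 2·28.085 + 6·15.999 = 216.547 g/mol.
Each formula unit contains 1 Ca, equivalent to 1/1 = 1.0000 mol CaO.
M(CaO) = 1×40.078 + 1×15.999 = 56.077 g/mol.
Mass of CaO per formula unit = 1.0000 × 56.077 = 56.077 g.
CaO wt% = 56.077 / 216.547 × 100 = 25.90%.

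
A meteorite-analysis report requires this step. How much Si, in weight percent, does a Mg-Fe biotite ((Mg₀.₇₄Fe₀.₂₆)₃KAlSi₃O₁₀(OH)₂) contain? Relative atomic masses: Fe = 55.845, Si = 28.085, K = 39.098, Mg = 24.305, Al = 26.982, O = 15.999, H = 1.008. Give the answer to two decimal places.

Formula mass = 2.22*24.305 + 0.78*55.845 + 1*39.098 + 1*26.982 + 3*28.085 + 12*15.999 + 2*1.008 = 441.855 g/mol, of which 84.255 g is Si.
So Si makes up 84.255/441.855 = 0.1907 of the mass, i.e. 19.07%.

19.07 weight percent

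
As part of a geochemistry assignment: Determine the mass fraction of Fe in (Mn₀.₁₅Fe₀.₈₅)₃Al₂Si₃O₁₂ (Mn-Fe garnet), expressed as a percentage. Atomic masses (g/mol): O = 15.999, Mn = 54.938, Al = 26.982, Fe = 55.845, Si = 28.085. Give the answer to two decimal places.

28.63 wt%

M((Mn₀.₁₅Fe₀.₈₅)₃Al₂Si₃O₁₂) = 497.334 g/mol.
Fe contributes 2.55 × 55.845 = 142.405 g per mole.
142.405/497.334 = 0.2863 → 28.63%.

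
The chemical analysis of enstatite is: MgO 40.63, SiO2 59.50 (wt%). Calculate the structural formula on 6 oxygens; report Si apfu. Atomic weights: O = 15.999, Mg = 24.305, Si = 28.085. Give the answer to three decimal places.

1.988 Si apfu

MgO (M=40.304): mol = 1.00809; Mg = 1.00809, O = 1.00809.
SiO2 (M=60.083): mol = 0.99030; Si = 0.99030, O = 1.98060.
ΣO = 2.98869; factor = 6/ΣO = 2.00757.
Si apfu = 0.99030 × 2.00757 = 1.988.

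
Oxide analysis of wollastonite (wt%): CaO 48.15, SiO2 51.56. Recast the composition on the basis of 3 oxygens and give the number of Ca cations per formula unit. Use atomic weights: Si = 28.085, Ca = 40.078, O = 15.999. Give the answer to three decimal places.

1.000 Ca apfu

CaO: 48.15/56.077 = 0.85864 mol → 0.85864 mol Ca, 0.85864 mol O.
SiO2: 51.56/60.083 = 0.85815 mol → 0.85815 mol Si, 1.71630 mol O.
Total oxygen = 2.57494 mol. Normalization factor = 3/2.57494 = 1.16508.
Ca per 3 O = 0.85864 × 1.16508 = 1.000.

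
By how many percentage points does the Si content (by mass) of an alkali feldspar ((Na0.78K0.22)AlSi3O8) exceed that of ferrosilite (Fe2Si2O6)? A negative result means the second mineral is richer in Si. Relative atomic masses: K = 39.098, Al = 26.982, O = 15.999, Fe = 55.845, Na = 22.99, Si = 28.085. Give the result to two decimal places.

Si in (Na0.78K0.22)AlSi3O8: molar mass 265.763 g/mol; 3×28.085 = 84.255 g → 31.70 wt%.
Si in Fe2Si2O6: molar mass 263.854 g/mol; 2×28.085 = 56.170 g → 21.29 wt%.
Difference = 31.70 − 21.29 = 10.41 percentage points.

10.41 percentage points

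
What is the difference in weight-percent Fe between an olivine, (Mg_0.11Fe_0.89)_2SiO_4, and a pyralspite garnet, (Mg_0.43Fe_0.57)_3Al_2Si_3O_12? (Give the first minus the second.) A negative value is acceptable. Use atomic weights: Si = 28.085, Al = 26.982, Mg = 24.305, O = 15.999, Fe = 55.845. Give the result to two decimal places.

M((Mg_0.11Fe_0.89)_2SiO_4) = 196.832 g/mol, so wt% Fe = 99.404/196.832 × 100 = 50.50%.
M((Mg_0.43Fe_0.57)_3Al_2Si_3O_12) = 457.055 g/mol, so wt% Fe = 95.495/457.055 × 100 = 20.89%.
50.50 − 20.89 = 29.61 pp.

29.61 percentage points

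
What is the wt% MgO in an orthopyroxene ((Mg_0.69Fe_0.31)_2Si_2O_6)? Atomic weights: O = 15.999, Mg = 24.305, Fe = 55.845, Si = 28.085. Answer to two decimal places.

M((Mg_0.69Fe_0.31)_2Si_2O_6) = 220.329 g/mol; M(MgO) = 40.304 g/mol.
Moles MgO per formula unit = 1.38 Mg ÷ 1 = 1.3800.
MgO fraction = (1.3800 × 40.304) / 220.329 = 55.620/220.329 = 0.2524.

25.24 wt%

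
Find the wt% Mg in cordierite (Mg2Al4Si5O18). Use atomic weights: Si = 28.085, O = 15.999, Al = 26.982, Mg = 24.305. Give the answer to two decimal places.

8.31 wt%

M(Mg2Al4Si5O18) = 584.945 g/mol.
Mg contributes 2 × 24.305 = 48.610 g per mole.
48.610/584.945 = 0.0831 → 8.31%.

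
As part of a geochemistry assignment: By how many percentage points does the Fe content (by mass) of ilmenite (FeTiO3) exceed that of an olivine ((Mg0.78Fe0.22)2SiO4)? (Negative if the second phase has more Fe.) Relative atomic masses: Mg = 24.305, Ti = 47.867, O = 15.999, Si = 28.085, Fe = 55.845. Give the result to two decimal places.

20.91 percentage points

First mineral: 55.845 g Fe in 151.709 g formula = 36.81 wt% Fe.
Second mineral: 24.572 g Fe in 154.569 g formula = 15.90 wt% Fe.
36.81% − 15.90% gives a difference of 20.91 percentage points.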